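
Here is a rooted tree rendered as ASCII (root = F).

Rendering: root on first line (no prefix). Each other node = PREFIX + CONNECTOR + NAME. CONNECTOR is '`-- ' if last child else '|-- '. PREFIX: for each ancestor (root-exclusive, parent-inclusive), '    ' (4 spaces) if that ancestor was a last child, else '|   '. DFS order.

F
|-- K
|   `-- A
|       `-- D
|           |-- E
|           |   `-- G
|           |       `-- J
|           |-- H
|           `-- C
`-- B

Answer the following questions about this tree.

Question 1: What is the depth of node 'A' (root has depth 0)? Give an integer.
Path from root to A: F -> K -> A
Depth = number of edges = 2

Answer: 2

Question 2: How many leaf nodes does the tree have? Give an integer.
Leaves (nodes with no children): B, C, H, J

Answer: 4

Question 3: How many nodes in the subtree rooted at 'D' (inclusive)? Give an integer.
Answer: 6

Derivation:
Subtree rooted at D contains: C, D, E, G, H, J
Count = 6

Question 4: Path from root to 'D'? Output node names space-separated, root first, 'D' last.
Answer: F K A D

Derivation:
Walk down from root: F -> K -> A -> D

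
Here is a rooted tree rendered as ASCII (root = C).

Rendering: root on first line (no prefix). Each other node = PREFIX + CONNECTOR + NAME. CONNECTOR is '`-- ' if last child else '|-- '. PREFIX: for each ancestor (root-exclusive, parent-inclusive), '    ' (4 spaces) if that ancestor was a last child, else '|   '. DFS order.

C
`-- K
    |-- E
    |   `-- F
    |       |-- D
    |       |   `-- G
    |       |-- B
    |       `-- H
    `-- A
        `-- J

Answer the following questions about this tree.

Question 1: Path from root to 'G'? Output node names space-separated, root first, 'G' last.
Walk down from root: C -> K -> E -> F -> D -> G

Answer: C K E F D G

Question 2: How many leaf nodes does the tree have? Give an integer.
Leaves (nodes with no children): B, G, H, J

Answer: 4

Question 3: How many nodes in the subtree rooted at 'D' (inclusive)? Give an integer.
Answer: 2

Derivation:
Subtree rooted at D contains: D, G
Count = 2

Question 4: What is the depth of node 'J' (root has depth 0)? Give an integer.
Path from root to J: C -> K -> A -> J
Depth = number of edges = 3

Answer: 3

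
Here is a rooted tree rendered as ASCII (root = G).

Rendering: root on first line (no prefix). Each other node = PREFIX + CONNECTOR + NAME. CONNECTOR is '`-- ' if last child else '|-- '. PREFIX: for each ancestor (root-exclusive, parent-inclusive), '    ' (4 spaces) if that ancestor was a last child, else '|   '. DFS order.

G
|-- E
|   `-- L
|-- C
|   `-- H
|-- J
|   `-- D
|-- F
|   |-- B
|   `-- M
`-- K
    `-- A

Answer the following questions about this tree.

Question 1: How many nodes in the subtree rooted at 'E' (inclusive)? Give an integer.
Answer: 2

Derivation:
Subtree rooted at E contains: E, L
Count = 2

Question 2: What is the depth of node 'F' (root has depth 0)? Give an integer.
Path from root to F: G -> F
Depth = number of edges = 1

Answer: 1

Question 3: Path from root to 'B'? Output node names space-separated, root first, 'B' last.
Answer: G F B

Derivation:
Walk down from root: G -> F -> B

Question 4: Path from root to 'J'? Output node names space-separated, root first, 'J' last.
Answer: G J

Derivation:
Walk down from root: G -> J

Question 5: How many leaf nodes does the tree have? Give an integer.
Answer: 6

Derivation:
Leaves (nodes with no children): A, B, D, H, L, M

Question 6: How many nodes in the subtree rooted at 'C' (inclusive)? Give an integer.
Subtree rooted at C contains: C, H
Count = 2

Answer: 2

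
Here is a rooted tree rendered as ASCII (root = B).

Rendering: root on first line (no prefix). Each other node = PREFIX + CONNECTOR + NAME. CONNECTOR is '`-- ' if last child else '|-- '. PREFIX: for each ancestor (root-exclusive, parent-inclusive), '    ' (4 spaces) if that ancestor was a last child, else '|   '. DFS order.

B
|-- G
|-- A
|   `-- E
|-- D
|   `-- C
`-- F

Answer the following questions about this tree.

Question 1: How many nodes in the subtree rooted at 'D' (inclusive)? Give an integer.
Subtree rooted at D contains: C, D
Count = 2

Answer: 2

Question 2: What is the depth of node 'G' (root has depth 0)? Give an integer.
Answer: 1

Derivation:
Path from root to G: B -> G
Depth = number of edges = 1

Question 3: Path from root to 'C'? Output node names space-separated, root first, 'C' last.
Answer: B D C

Derivation:
Walk down from root: B -> D -> C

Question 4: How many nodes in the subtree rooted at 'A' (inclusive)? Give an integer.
Answer: 2

Derivation:
Subtree rooted at A contains: A, E
Count = 2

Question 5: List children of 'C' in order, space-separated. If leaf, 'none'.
Answer: none

Derivation:
Node C's children (from adjacency): (leaf)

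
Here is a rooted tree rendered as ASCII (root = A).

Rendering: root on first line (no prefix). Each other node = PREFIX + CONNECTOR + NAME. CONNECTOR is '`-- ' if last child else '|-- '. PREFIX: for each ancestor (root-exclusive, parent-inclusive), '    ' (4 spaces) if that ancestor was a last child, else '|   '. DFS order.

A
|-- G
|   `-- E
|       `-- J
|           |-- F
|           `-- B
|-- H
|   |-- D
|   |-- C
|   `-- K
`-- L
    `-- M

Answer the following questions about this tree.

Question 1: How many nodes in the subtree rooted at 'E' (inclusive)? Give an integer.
Answer: 4

Derivation:
Subtree rooted at E contains: B, E, F, J
Count = 4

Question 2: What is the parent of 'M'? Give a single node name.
Scan adjacency: M appears as child of L

Answer: L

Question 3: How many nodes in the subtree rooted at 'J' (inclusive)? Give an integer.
Answer: 3

Derivation:
Subtree rooted at J contains: B, F, J
Count = 3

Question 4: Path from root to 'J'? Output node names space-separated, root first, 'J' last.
Walk down from root: A -> G -> E -> J

Answer: A G E J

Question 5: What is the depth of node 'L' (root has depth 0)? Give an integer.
Answer: 1

Derivation:
Path from root to L: A -> L
Depth = number of edges = 1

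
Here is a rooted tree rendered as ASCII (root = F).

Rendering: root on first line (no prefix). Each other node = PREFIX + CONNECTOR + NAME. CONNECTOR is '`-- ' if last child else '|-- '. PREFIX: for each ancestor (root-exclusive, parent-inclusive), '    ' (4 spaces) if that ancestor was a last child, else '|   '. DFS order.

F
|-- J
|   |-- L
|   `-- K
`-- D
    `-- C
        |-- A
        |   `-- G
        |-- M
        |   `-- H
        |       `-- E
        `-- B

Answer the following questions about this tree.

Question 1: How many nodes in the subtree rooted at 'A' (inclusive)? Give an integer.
Subtree rooted at A contains: A, G
Count = 2

Answer: 2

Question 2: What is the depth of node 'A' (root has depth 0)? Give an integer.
Path from root to A: F -> D -> C -> A
Depth = number of edges = 3

Answer: 3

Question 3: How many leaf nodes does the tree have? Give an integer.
Answer: 5

Derivation:
Leaves (nodes with no children): B, E, G, K, L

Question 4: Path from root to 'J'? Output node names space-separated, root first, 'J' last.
Answer: F J

Derivation:
Walk down from root: F -> J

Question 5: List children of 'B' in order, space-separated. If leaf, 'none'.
Answer: none

Derivation:
Node B's children (from adjacency): (leaf)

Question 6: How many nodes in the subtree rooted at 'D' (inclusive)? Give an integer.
Answer: 8

Derivation:
Subtree rooted at D contains: A, B, C, D, E, G, H, M
Count = 8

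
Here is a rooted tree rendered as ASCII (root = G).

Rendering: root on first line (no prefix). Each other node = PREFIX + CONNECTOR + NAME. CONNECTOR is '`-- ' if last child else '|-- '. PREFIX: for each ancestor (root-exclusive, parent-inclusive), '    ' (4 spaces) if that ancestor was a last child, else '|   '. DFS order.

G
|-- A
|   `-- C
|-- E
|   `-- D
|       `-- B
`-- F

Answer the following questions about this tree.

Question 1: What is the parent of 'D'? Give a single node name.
Scan adjacency: D appears as child of E

Answer: E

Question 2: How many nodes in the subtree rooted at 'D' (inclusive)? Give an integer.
Subtree rooted at D contains: B, D
Count = 2

Answer: 2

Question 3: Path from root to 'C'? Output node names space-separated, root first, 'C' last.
Answer: G A C

Derivation:
Walk down from root: G -> A -> C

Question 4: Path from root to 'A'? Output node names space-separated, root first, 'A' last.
Walk down from root: G -> A

Answer: G A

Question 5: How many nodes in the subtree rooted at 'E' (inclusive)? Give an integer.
Answer: 3

Derivation:
Subtree rooted at E contains: B, D, E
Count = 3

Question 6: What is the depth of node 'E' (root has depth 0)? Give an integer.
Answer: 1

Derivation:
Path from root to E: G -> E
Depth = number of edges = 1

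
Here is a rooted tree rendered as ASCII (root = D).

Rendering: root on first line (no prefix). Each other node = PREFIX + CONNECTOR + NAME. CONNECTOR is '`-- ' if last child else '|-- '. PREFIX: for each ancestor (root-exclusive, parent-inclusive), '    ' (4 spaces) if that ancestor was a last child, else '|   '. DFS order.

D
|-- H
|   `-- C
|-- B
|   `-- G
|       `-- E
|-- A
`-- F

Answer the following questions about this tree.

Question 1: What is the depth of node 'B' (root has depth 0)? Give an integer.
Path from root to B: D -> B
Depth = number of edges = 1

Answer: 1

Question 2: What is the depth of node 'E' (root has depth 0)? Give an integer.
Answer: 3

Derivation:
Path from root to E: D -> B -> G -> E
Depth = number of edges = 3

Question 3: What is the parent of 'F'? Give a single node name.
Scan adjacency: F appears as child of D

Answer: D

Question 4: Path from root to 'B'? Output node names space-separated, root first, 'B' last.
Walk down from root: D -> B

Answer: D B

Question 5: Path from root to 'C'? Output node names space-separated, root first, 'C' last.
Walk down from root: D -> H -> C

Answer: D H C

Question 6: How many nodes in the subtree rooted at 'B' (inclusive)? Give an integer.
Subtree rooted at B contains: B, E, G
Count = 3

Answer: 3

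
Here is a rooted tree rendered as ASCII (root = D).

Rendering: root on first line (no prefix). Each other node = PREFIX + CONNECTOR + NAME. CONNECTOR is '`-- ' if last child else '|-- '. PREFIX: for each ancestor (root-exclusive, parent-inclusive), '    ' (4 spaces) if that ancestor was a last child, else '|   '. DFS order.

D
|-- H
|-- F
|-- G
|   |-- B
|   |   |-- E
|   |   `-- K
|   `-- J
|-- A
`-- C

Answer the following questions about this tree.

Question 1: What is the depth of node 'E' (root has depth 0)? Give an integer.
Answer: 3

Derivation:
Path from root to E: D -> G -> B -> E
Depth = number of edges = 3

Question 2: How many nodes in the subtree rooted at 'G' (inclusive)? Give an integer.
Subtree rooted at G contains: B, E, G, J, K
Count = 5

Answer: 5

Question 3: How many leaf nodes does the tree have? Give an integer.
Leaves (nodes with no children): A, C, E, F, H, J, K

Answer: 7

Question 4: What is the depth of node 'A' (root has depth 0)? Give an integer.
Answer: 1

Derivation:
Path from root to A: D -> A
Depth = number of edges = 1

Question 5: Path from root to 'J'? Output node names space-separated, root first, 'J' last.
Walk down from root: D -> G -> J

Answer: D G J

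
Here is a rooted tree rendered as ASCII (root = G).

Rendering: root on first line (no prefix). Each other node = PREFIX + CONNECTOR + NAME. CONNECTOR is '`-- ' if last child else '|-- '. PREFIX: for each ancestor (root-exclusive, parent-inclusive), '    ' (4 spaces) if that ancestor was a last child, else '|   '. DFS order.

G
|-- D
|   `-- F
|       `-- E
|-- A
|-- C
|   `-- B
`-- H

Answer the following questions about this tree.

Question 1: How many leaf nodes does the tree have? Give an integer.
Answer: 4

Derivation:
Leaves (nodes with no children): A, B, E, H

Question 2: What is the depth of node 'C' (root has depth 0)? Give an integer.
Answer: 1

Derivation:
Path from root to C: G -> C
Depth = number of edges = 1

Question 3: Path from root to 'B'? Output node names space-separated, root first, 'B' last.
Answer: G C B

Derivation:
Walk down from root: G -> C -> B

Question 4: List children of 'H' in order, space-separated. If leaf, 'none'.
Node H's children (from adjacency): (leaf)

Answer: none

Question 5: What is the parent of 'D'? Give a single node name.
Answer: G

Derivation:
Scan adjacency: D appears as child of G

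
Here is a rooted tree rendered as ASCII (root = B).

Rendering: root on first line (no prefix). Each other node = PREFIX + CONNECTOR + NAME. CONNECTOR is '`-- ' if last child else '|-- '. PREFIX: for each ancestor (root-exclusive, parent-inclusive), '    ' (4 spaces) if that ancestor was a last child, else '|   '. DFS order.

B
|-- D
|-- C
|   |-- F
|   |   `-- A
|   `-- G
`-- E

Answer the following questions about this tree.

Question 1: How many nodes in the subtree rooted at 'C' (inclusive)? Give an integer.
Answer: 4

Derivation:
Subtree rooted at C contains: A, C, F, G
Count = 4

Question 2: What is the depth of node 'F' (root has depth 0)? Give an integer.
Path from root to F: B -> C -> F
Depth = number of edges = 2

Answer: 2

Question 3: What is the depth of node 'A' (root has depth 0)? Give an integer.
Answer: 3

Derivation:
Path from root to A: B -> C -> F -> A
Depth = number of edges = 3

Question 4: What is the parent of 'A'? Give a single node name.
Answer: F

Derivation:
Scan adjacency: A appears as child of F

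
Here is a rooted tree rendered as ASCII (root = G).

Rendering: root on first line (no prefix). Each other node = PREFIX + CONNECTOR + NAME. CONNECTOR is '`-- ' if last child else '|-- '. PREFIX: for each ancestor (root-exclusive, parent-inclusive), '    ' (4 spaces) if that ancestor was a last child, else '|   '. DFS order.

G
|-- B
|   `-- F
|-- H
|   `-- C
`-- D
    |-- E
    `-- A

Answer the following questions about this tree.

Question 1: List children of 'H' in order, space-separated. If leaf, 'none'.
Answer: C

Derivation:
Node H's children (from adjacency): C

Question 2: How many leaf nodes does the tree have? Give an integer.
Answer: 4

Derivation:
Leaves (nodes with no children): A, C, E, F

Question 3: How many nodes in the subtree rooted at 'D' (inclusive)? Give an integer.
Subtree rooted at D contains: A, D, E
Count = 3

Answer: 3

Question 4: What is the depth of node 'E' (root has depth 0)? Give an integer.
Path from root to E: G -> D -> E
Depth = number of edges = 2

Answer: 2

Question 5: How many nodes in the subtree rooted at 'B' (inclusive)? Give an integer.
Answer: 2

Derivation:
Subtree rooted at B contains: B, F
Count = 2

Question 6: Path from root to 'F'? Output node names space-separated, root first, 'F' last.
Walk down from root: G -> B -> F

Answer: G B F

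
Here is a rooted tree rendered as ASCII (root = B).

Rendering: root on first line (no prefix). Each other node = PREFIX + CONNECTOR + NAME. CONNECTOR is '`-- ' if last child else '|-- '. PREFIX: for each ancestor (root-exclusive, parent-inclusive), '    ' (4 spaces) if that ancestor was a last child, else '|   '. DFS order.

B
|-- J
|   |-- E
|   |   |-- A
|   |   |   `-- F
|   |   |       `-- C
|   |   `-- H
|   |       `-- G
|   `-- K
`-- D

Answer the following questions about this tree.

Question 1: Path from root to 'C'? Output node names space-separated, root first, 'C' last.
Answer: B J E A F C

Derivation:
Walk down from root: B -> J -> E -> A -> F -> C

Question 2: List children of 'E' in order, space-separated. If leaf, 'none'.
Answer: A H

Derivation:
Node E's children (from adjacency): A, H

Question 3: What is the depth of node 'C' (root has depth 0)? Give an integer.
Path from root to C: B -> J -> E -> A -> F -> C
Depth = number of edges = 5

Answer: 5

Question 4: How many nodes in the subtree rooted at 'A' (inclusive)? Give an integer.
Answer: 3

Derivation:
Subtree rooted at A contains: A, C, F
Count = 3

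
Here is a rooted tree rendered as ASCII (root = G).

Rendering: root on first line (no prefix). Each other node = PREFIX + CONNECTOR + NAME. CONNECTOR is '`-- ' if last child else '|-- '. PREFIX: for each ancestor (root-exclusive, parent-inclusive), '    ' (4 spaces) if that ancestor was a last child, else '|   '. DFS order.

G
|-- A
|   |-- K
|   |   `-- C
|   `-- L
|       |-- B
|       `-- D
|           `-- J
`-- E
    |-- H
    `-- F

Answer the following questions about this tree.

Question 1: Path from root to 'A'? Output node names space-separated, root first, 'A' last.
Walk down from root: G -> A

Answer: G A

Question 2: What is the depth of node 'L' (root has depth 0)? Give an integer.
Answer: 2

Derivation:
Path from root to L: G -> A -> L
Depth = number of edges = 2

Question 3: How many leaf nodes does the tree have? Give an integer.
Answer: 5

Derivation:
Leaves (nodes with no children): B, C, F, H, J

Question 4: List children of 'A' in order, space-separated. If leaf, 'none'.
Node A's children (from adjacency): K, L

Answer: K L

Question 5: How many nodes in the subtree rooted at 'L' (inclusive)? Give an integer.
Answer: 4

Derivation:
Subtree rooted at L contains: B, D, J, L
Count = 4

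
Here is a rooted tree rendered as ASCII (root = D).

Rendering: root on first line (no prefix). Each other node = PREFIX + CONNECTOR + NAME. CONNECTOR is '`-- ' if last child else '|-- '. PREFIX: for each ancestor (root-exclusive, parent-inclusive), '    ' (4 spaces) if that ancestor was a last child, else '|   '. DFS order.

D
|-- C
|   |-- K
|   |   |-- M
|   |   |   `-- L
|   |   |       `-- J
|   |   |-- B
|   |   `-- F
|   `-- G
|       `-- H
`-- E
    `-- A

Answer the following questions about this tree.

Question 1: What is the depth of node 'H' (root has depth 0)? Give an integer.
Answer: 3

Derivation:
Path from root to H: D -> C -> G -> H
Depth = number of edges = 3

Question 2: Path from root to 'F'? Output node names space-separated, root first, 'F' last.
Answer: D C K F

Derivation:
Walk down from root: D -> C -> K -> F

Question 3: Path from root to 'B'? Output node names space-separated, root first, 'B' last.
Answer: D C K B

Derivation:
Walk down from root: D -> C -> K -> B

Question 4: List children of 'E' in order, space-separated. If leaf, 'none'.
Node E's children (from adjacency): A

Answer: A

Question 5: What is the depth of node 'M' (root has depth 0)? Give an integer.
Path from root to M: D -> C -> K -> M
Depth = number of edges = 3

Answer: 3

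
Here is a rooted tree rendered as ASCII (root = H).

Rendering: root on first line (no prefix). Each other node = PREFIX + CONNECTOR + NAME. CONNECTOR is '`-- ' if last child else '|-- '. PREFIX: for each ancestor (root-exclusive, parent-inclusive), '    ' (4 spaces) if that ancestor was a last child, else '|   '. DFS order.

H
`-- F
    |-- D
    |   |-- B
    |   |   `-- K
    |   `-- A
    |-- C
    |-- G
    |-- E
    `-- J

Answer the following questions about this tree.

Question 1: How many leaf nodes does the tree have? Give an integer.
Answer: 6

Derivation:
Leaves (nodes with no children): A, C, E, G, J, K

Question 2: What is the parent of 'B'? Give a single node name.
Scan adjacency: B appears as child of D

Answer: D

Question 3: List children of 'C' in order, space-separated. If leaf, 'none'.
Node C's children (from adjacency): (leaf)

Answer: none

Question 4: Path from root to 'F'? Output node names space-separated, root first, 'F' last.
Walk down from root: H -> F

Answer: H F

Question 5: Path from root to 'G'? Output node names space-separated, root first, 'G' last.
Walk down from root: H -> F -> G

Answer: H F G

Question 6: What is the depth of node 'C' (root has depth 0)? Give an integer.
Answer: 2

Derivation:
Path from root to C: H -> F -> C
Depth = number of edges = 2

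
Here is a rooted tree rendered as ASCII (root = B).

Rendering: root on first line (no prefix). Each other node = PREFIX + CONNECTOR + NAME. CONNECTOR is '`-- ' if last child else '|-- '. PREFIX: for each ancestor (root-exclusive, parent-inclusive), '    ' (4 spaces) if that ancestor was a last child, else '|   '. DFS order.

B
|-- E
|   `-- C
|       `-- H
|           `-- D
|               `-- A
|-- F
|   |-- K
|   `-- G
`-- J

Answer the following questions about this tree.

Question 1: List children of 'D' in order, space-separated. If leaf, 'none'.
Answer: A

Derivation:
Node D's children (from adjacency): A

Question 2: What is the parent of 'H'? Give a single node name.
Answer: C

Derivation:
Scan adjacency: H appears as child of C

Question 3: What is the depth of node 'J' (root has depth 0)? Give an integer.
Answer: 1

Derivation:
Path from root to J: B -> J
Depth = number of edges = 1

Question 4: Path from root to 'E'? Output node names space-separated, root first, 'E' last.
Answer: B E

Derivation:
Walk down from root: B -> E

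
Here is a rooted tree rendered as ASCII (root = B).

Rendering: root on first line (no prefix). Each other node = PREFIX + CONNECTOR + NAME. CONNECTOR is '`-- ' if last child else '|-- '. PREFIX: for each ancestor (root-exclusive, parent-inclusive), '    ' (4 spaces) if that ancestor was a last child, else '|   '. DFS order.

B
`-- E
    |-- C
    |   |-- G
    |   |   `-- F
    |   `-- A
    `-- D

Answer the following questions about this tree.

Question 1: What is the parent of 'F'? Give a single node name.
Scan adjacency: F appears as child of G

Answer: G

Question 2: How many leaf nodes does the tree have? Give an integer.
Answer: 3

Derivation:
Leaves (nodes with no children): A, D, F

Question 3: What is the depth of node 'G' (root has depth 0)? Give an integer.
Answer: 3

Derivation:
Path from root to G: B -> E -> C -> G
Depth = number of edges = 3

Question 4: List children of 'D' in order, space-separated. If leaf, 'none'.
Answer: none

Derivation:
Node D's children (from adjacency): (leaf)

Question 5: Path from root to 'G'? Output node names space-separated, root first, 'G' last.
Walk down from root: B -> E -> C -> G

Answer: B E C G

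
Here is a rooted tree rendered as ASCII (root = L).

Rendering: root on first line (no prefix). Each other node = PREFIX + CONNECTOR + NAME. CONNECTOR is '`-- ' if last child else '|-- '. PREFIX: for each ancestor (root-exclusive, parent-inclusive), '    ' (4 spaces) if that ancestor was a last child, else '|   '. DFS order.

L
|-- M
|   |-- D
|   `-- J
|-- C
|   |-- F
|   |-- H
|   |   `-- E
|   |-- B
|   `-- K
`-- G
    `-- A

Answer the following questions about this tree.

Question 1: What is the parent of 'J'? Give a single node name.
Answer: M

Derivation:
Scan adjacency: J appears as child of M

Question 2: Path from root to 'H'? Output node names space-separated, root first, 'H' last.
Walk down from root: L -> C -> H

Answer: L C H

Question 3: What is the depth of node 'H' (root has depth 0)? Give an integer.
Answer: 2

Derivation:
Path from root to H: L -> C -> H
Depth = number of edges = 2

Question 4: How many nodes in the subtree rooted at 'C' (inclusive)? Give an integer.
Subtree rooted at C contains: B, C, E, F, H, K
Count = 6

Answer: 6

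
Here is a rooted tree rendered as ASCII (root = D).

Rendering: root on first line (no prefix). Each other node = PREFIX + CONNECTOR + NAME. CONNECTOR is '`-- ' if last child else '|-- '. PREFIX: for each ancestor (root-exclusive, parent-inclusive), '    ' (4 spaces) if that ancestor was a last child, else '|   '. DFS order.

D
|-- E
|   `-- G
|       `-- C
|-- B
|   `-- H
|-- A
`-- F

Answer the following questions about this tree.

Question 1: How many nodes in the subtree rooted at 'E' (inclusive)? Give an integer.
Subtree rooted at E contains: C, E, G
Count = 3

Answer: 3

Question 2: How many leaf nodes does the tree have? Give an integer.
Answer: 4

Derivation:
Leaves (nodes with no children): A, C, F, H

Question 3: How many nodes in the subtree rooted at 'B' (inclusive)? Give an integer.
Answer: 2

Derivation:
Subtree rooted at B contains: B, H
Count = 2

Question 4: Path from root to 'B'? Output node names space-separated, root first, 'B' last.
Answer: D B

Derivation:
Walk down from root: D -> B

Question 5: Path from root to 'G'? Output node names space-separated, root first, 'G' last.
Walk down from root: D -> E -> G

Answer: D E G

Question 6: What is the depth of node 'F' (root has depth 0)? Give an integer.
Path from root to F: D -> F
Depth = number of edges = 1

Answer: 1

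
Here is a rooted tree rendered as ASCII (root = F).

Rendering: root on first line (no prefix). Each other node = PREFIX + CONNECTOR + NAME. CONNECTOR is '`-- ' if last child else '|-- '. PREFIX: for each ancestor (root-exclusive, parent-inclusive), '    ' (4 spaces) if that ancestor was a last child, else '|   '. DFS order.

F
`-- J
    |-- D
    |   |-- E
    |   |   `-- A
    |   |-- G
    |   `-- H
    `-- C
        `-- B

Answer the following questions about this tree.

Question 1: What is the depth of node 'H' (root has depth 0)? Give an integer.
Path from root to H: F -> J -> D -> H
Depth = number of edges = 3

Answer: 3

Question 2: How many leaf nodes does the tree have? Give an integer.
Answer: 4

Derivation:
Leaves (nodes with no children): A, B, G, H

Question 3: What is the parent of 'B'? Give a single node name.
Answer: C

Derivation:
Scan adjacency: B appears as child of C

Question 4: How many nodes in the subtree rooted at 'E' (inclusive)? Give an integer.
Answer: 2

Derivation:
Subtree rooted at E contains: A, E
Count = 2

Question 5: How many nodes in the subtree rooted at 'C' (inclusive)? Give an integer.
Subtree rooted at C contains: B, C
Count = 2

Answer: 2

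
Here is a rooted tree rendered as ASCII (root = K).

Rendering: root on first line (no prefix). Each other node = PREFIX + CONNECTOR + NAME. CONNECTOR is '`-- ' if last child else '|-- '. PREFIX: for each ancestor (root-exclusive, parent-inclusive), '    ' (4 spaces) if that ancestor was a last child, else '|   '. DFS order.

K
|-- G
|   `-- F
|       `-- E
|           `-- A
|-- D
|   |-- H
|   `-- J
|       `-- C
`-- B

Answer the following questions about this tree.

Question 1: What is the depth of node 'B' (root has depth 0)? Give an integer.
Answer: 1

Derivation:
Path from root to B: K -> B
Depth = number of edges = 1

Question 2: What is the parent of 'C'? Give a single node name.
Answer: J

Derivation:
Scan adjacency: C appears as child of J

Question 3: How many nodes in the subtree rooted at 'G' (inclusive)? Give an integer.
Subtree rooted at G contains: A, E, F, G
Count = 4

Answer: 4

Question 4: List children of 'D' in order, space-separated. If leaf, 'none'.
Answer: H J

Derivation:
Node D's children (from adjacency): H, J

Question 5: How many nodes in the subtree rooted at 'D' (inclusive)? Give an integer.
Answer: 4

Derivation:
Subtree rooted at D contains: C, D, H, J
Count = 4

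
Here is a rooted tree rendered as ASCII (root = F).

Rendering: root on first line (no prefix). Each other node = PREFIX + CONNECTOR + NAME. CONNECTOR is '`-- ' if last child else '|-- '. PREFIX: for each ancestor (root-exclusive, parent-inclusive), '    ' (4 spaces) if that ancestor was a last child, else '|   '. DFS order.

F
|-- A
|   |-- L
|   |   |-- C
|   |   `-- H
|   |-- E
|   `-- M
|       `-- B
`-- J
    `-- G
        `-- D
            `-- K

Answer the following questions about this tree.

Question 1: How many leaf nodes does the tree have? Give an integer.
Answer: 5

Derivation:
Leaves (nodes with no children): B, C, E, H, K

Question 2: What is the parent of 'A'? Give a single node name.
Scan adjacency: A appears as child of F

Answer: F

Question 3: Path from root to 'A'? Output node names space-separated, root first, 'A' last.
Walk down from root: F -> A

Answer: F A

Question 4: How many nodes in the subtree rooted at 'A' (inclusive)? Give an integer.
Answer: 7

Derivation:
Subtree rooted at A contains: A, B, C, E, H, L, M
Count = 7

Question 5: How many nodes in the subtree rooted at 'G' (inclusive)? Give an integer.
Answer: 3

Derivation:
Subtree rooted at G contains: D, G, K
Count = 3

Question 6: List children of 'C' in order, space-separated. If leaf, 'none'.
Node C's children (from adjacency): (leaf)

Answer: none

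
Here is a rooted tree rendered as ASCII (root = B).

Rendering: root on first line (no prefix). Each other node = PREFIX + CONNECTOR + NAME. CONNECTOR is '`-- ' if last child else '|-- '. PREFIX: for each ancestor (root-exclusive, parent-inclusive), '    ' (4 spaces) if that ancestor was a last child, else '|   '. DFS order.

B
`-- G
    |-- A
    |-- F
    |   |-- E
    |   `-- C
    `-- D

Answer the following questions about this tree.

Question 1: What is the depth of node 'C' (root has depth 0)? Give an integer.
Path from root to C: B -> G -> F -> C
Depth = number of edges = 3

Answer: 3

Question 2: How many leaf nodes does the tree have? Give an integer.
Leaves (nodes with no children): A, C, D, E

Answer: 4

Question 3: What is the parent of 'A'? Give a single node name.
Scan adjacency: A appears as child of G

Answer: G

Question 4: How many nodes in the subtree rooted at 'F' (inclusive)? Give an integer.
Answer: 3

Derivation:
Subtree rooted at F contains: C, E, F
Count = 3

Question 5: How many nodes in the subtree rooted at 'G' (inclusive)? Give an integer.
Subtree rooted at G contains: A, C, D, E, F, G
Count = 6

Answer: 6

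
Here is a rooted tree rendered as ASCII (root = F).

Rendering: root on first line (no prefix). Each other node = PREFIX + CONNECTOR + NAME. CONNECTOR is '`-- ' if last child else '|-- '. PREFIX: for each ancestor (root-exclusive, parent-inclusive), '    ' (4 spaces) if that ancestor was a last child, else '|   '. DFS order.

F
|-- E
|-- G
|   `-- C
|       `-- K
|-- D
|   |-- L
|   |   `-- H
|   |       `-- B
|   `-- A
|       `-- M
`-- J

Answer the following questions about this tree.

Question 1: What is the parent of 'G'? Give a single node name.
Scan adjacency: G appears as child of F

Answer: F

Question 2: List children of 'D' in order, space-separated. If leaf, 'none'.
Node D's children (from adjacency): L, A

Answer: L A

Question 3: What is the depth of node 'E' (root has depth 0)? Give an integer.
Answer: 1

Derivation:
Path from root to E: F -> E
Depth = number of edges = 1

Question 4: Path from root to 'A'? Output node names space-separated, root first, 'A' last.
Answer: F D A

Derivation:
Walk down from root: F -> D -> A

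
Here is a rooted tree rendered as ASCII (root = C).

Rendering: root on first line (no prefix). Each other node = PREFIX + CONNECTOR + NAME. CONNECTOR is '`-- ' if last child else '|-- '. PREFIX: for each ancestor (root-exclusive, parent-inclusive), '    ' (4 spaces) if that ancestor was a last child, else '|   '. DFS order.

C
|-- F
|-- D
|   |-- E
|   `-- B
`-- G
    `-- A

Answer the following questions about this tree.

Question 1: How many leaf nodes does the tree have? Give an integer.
Leaves (nodes with no children): A, B, E, F

Answer: 4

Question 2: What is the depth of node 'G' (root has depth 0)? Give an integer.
Path from root to G: C -> G
Depth = number of edges = 1

Answer: 1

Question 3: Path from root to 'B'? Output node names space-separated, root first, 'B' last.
Answer: C D B

Derivation:
Walk down from root: C -> D -> B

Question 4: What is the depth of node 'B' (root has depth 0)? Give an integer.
Path from root to B: C -> D -> B
Depth = number of edges = 2

Answer: 2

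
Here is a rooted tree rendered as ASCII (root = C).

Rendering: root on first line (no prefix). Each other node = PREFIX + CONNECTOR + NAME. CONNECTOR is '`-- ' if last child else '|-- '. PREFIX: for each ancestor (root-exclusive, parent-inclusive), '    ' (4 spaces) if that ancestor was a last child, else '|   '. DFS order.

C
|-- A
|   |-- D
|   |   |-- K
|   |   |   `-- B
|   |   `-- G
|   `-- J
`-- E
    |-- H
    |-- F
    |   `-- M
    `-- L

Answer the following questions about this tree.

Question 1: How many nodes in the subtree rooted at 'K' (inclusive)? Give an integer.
Answer: 2

Derivation:
Subtree rooted at K contains: B, K
Count = 2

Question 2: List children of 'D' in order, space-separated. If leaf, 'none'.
Answer: K G

Derivation:
Node D's children (from adjacency): K, G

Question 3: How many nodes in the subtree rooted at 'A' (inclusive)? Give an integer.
Subtree rooted at A contains: A, B, D, G, J, K
Count = 6

Answer: 6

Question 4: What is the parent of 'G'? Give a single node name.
Answer: D

Derivation:
Scan adjacency: G appears as child of D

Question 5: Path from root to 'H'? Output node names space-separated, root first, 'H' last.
Walk down from root: C -> E -> H

Answer: C E H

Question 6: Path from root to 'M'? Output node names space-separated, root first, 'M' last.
Answer: C E F M

Derivation:
Walk down from root: C -> E -> F -> M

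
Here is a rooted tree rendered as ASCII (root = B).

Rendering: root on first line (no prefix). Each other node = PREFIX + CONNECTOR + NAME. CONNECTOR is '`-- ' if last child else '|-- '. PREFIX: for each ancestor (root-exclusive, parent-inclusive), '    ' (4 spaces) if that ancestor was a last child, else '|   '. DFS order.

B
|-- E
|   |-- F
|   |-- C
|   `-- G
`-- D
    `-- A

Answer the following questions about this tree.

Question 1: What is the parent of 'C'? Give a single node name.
Scan adjacency: C appears as child of E

Answer: E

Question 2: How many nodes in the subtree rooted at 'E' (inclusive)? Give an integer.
Answer: 4

Derivation:
Subtree rooted at E contains: C, E, F, G
Count = 4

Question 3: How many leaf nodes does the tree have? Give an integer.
Answer: 4

Derivation:
Leaves (nodes with no children): A, C, F, G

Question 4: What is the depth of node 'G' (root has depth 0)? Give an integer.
Answer: 2

Derivation:
Path from root to G: B -> E -> G
Depth = number of edges = 2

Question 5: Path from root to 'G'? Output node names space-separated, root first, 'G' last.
Walk down from root: B -> E -> G

Answer: B E G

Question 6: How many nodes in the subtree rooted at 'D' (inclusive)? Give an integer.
Answer: 2

Derivation:
Subtree rooted at D contains: A, D
Count = 2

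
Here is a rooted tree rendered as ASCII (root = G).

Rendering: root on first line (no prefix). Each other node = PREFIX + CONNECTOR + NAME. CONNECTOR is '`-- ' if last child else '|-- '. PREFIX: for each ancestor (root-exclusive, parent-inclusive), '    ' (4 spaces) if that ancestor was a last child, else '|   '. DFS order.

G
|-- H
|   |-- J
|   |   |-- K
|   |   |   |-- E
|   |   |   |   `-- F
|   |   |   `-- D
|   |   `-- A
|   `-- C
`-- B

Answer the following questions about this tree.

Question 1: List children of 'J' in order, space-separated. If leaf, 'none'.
Answer: K A

Derivation:
Node J's children (from adjacency): K, A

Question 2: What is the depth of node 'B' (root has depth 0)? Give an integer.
Answer: 1

Derivation:
Path from root to B: G -> B
Depth = number of edges = 1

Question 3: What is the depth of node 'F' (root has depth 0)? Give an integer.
Answer: 5

Derivation:
Path from root to F: G -> H -> J -> K -> E -> F
Depth = number of edges = 5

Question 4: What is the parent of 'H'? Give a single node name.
Scan adjacency: H appears as child of G

Answer: G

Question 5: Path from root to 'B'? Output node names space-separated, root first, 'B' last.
Walk down from root: G -> B

Answer: G B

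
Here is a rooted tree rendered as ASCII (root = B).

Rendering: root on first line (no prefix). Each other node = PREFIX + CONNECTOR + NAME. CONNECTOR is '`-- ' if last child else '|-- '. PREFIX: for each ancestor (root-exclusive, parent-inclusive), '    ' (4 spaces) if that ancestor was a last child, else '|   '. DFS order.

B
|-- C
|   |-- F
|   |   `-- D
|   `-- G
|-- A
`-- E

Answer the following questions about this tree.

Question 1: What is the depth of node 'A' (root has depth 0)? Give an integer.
Answer: 1

Derivation:
Path from root to A: B -> A
Depth = number of edges = 1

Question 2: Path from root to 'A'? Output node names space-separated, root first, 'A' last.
Walk down from root: B -> A

Answer: B A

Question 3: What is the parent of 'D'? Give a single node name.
Scan adjacency: D appears as child of F

Answer: F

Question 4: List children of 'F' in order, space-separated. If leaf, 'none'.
Node F's children (from adjacency): D

Answer: D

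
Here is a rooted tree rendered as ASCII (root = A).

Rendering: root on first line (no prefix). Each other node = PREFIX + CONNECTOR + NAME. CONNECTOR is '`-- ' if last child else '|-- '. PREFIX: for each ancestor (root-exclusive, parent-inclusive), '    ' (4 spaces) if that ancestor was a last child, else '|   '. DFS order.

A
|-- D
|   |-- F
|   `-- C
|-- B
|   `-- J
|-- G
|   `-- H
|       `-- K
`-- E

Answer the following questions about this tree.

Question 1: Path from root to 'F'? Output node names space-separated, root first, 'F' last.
Walk down from root: A -> D -> F

Answer: A D F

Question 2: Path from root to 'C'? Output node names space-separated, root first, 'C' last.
Walk down from root: A -> D -> C

Answer: A D C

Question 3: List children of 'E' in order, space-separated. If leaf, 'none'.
Node E's children (from adjacency): (leaf)

Answer: none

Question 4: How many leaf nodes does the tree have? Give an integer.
Leaves (nodes with no children): C, E, F, J, K

Answer: 5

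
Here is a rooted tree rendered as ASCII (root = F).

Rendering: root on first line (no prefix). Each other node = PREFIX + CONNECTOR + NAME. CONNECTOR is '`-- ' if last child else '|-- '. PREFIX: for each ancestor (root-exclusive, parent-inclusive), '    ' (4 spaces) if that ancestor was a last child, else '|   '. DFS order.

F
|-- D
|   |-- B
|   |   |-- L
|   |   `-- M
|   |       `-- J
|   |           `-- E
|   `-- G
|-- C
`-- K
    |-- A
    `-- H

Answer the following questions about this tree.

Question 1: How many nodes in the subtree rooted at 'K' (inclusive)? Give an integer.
Subtree rooted at K contains: A, H, K
Count = 3

Answer: 3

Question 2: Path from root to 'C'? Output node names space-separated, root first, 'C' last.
Walk down from root: F -> C

Answer: F C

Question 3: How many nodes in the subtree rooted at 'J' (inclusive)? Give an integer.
Answer: 2

Derivation:
Subtree rooted at J contains: E, J
Count = 2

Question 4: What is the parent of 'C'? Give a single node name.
Scan adjacency: C appears as child of F

Answer: F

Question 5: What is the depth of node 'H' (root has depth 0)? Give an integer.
Path from root to H: F -> K -> H
Depth = number of edges = 2

Answer: 2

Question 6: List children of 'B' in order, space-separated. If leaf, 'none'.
Node B's children (from adjacency): L, M

Answer: L M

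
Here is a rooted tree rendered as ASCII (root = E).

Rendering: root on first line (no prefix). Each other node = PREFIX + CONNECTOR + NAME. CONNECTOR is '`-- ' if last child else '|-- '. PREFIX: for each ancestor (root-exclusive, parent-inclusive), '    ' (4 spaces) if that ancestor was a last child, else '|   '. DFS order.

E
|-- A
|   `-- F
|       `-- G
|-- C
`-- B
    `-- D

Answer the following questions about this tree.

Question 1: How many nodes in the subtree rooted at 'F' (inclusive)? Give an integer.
Subtree rooted at F contains: F, G
Count = 2

Answer: 2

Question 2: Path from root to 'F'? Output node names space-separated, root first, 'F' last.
Walk down from root: E -> A -> F

Answer: E A F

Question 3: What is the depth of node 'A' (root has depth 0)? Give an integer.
Path from root to A: E -> A
Depth = number of edges = 1

Answer: 1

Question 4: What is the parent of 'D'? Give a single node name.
Answer: B

Derivation:
Scan adjacency: D appears as child of B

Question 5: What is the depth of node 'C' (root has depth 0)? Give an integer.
Path from root to C: E -> C
Depth = number of edges = 1

Answer: 1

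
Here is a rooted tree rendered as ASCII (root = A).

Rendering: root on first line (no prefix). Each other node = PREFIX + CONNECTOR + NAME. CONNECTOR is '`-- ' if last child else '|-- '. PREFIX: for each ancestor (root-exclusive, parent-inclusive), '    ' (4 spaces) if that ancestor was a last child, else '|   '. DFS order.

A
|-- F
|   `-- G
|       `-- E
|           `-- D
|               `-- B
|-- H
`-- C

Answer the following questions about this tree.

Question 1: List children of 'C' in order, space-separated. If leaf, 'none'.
Answer: none

Derivation:
Node C's children (from adjacency): (leaf)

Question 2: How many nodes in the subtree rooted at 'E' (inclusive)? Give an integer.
Subtree rooted at E contains: B, D, E
Count = 3

Answer: 3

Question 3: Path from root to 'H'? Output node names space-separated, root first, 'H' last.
Walk down from root: A -> H

Answer: A H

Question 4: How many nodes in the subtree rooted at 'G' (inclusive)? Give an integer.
Subtree rooted at G contains: B, D, E, G
Count = 4

Answer: 4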